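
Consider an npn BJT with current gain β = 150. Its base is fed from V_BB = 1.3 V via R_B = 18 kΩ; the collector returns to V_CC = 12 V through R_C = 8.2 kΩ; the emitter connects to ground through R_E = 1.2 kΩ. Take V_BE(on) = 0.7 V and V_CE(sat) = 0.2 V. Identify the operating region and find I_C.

active; I_C ≈ 0.45 mA

Assume active. Base-emitter loop: I_B = (V_BB − V_BE)/(R_B + (β+1)R_E) = (1.3 − 0.7)/(18 + 151×1.2) = 0.00301 mA.
I_C = β·I_B = 150×0.00301 = 0.452 mA.
V_CE = V_CC − I_C·R_C − I_E·R_E = 12 − 0.452×8.2 − 0.455×1.2 = 7.75 V > V_CE(sat), so the active-region assumption holds.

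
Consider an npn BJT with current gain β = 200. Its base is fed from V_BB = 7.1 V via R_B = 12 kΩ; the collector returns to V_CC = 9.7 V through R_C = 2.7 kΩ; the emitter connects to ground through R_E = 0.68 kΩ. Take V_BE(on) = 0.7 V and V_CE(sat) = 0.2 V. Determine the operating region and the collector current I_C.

saturation; I_C ≈ 2.7 mA

Assume active: I_B = (7.1 − 0.7)/(12 + 201×0.68) = 0.043 mA, I_C = β·I_B = 8.61 mA.
Then V_CE = 9.7 − 8.61×2.7 − 8.65×0.68 = -19.4 V < 0.2 V — the active assumption fails.
Re-solve with V_CE = 0.2 V. KCL at the emitter: V_E/R_E = (V_BB−0.7−V_E)/R_B + (V_CC−0.2−V_E)/R_C, giving V_E = 2.11 V.
I_C = (V_CC − 0.2 − V_E)/R_C = (9.5 − 2.11)/2.7 = 2.74 mA.
Check: I_B = (6.4 − 2.11)/12 = 0.358 mA, and β·I_B = 71.6 mA > I_C, confirming saturation.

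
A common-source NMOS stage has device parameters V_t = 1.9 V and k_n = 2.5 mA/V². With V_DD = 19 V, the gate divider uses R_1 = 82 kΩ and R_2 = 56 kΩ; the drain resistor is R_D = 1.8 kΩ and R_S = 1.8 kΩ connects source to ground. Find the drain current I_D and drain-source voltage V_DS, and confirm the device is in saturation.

I_D ≈ 2.5 mA, V_DS ≈ 10 V

V_G = V_DD·R_2/(R_1+R_2) = 19×56/138 = 7.71 V.
Assume saturation: I_D = (k_n/2)(V_GS − V_t)² with V_GS = V_G − I_D·R_S = 7.71 − 1.8·I_D.
Substituting gives 4.05·I_D² − 27.1·I_D + 42.2 = 0, with roots I_D = 2.45 or 4.25 mA.
The root I_D = 4.25 mA gives V_GS = 0.0555 V ≤ V_t, so take I_D = 2.45 mA.
Then V_GS = 3.3 V and V_DS = V_DD − I_D(R_D+R_S) = 19 − 2.45×3.6 = 10.2 V.
Saturation requires V_DS ≥ V_GS − V_t = 1.4 V; 10.2 ≥ 1.4 ✓.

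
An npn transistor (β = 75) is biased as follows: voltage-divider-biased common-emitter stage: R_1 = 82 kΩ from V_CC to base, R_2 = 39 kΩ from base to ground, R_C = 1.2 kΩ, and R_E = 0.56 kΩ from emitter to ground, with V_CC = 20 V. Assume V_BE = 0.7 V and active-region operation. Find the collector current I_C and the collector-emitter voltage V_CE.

I_C ≈ 6.2 mA, V_CE ≈ 9 V

Thevenize the base divider: V_Th = V_CC·R_2/(R_1+R_2) = 20×39/121 = 6.45 V, R_Th = R_1‖R_2 = 26.4 kΩ.
Base-emitter loop: V_Th = I_B·R_Th + V_BE + (β+1)I_B·R_E, so I_B = (6.45 − 0.7) / (26.4 + 76×0.56) = 0.0833 mA.
I_C = β·I_B = 75×0.0833 = 6.25 mA, and I_E = (β+1)I_B = 6.33 mA.
V_CE = V_CC − I_C·R_C − I_E·R_E = 20 − 6.25×1.2 − 6.33×0.56 = 8.96 V.
V_CE = 8.96 V > 0.2 V confirms active-region operation.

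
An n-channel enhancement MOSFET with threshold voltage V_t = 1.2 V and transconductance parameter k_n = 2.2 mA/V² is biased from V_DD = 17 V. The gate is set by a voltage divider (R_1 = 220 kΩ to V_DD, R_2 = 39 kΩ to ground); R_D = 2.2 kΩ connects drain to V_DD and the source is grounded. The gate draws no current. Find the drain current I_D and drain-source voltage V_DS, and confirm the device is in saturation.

V_G = V_DD·R_2/(R_1+R_2) = 17×39/259 = 2.56 V. With the source grounded, V_GS = V_G = 2.56 V.
Assume saturation: I_D = (k_n/2)(V_GS − V_t)² = (2.2/2)×(2.56 − 1.2)² = 1.1×1.36² = 2.03 mA.
V_DS = V_DD − I_D·R_D = 17 − 2.03×2.2 = 12.5 V.
Saturation requires V_DS ≥ V_GS − V_t = 1.36 V; 12.5 ≥ 1.36 ✓.

I_D ≈ 2 mA, V_DS ≈ 13 V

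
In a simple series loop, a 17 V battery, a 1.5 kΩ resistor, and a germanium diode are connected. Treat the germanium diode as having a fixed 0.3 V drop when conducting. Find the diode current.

KVL around the loop: 17 = V_D + I·R = 0.3 + I × 1.5 kΩ.
So I = (17 − 0.3) / 1.5 kΩ = 16.7 / 1.5 = 11.1 mA.

I ≈ 11 mA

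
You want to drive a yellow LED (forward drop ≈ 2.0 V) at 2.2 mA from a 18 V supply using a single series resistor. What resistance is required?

R ≈ 7.3 kΩ

The resistor drops V_S − V_D = 18 − 2.0 = 16 V at 2.2 mA.
R = 16 V / 2.2 mA = 7.27 kΩ.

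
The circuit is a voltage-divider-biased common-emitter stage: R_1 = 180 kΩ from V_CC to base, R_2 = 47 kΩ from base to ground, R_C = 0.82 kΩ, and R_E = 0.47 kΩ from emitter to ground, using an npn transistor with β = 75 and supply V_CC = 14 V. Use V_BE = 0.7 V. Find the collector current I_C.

Thevenize the base divider: V_Th = V_CC·R_2/(R_1+R_2) = 14×47/227 = 2.9 V, R_Th = R_1‖R_2 = 37.3 kΩ.
Base-emitter loop: V_Th = I_B·R_Th + V_BE + (β+1)I_B·R_E, so I_B = (2.9 − 0.7) / (37.3 + 76×0.47) = 0.0301 mA.
I_C = β·I_B = 75×0.0301 = 2.26 mA, and I_E = (β+1)I_B = 2.29 mA.
V_CE = V_CC − I_C·R_C − I_E·R_E = 14 − 2.26×0.82 − 2.29×0.47 = 11.1 V.
V_CE = 11.1 V > 0.2 V confirms active-region operation.

I_C ≈ 2.3 mA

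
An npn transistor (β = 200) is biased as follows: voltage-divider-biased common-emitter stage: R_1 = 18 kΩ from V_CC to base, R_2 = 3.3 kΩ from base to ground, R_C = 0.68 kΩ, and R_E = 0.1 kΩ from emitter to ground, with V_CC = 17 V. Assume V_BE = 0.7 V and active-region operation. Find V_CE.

V_CE ≈ 3.8 V

Thevenize the base divider: V_Th = V_CC·R_2/(R_1+R_2) = 17×3.3/21.3 = 2.63 V, R_Th = R_1‖R_2 = 2.79 kΩ.
Base-emitter loop: V_Th = I_B·R_Th + V_BE + (β+1)I_B·R_E, so I_B = (2.63 − 0.7) / (2.79 + 201×0.1) = 0.0845 mA.
I_C = β·I_B = 200×0.0845 = 16.9 mA, and I_E = (β+1)I_B = 17 mA.
V_CE = V_CC − I_C·R_C − I_E·R_E = 17 − 16.9×0.68 − 17×0.1 = 3.81 V.
V_CE = 3.81 V > 0.2 V confirms active-region operation.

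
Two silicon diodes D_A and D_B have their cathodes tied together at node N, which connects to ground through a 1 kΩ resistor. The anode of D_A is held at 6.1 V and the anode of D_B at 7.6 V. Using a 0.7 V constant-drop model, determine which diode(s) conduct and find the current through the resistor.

Assume both conduct. Then node N would need to be at both 6.1−0.7 = 5.4 V and 7.6−0.7 = 6.9 V, which is impossible.
Assume only D_B conducts: V_N = 7.6 − 0.7 = 6.9 V, so I_R = 6.9/1 = 6.9 mA.
Check D_A: its anode-to-cathode voltage is 6.1 − 6.9 = -0.8 V < 0.7 V, so it is off. The assumption is consistent.

Only D_B conducts; I_R ≈ 6.9 mA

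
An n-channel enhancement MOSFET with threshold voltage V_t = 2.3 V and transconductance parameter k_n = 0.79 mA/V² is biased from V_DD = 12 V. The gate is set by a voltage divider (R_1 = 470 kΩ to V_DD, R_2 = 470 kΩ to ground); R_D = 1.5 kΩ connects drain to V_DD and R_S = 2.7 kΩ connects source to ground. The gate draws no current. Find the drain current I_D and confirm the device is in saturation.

V_G = V_DD·R_2/(R_1+R_2) = 12×470/940 = 6 V.
Assume saturation: I_D = (k_n/2)(V_GS − V_t)² with V_GS = V_G − I_D·R_S = 6 − 2.7·I_D.
Substituting gives 2.88·I_D² − 8.89·I_D + 5.41 = 0, with roots I_D = 0.833 or 2.26 mA.
The root I_D = 2.26 mA gives V_GS = -0.0895 V ≤ V_t, so take I_D = 0.833 mA.
Then V_GS = 3.75 V and V_DS = V_DD − I_D(R_D+R_S) = 12 − 0.833×4.2 = 8.5 V.
Saturation requires V_DS ≥ V_GS − V_t = 1.45 V; 8.5 ≥ 1.45 ✓.

I_D ≈ 0.83 mA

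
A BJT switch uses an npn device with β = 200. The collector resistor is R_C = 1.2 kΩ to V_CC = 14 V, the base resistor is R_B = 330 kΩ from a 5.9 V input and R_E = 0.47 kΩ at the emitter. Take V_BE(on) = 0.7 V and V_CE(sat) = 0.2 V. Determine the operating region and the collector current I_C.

Assume active. Base-emitter loop: I_B = (V_BB − V_BE)/(R_B + (β+1)R_E) = (5.9 − 0.7)/(330 + 201×0.47) = 0.0123 mA.
I_C = β·I_B = 200×0.0123 = 2.45 mA.
V_CE = V_CC − I_C·R_C − I_E·R_E = 14 − 2.45×1.2 − 2.46×0.47 = 9.9 V > V_CE(sat), so the active-region assumption holds.

active; I_C ≈ 2.5 mA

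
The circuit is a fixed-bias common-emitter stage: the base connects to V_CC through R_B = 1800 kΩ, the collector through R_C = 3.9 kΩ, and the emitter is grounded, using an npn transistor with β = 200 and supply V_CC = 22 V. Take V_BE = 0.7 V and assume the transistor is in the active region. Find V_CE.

V_CE ≈ 13 V

Base loop: V_CC = I_B·R_B + V_BE, so I_B = (22 − 0.7)/1800 kΩ = 0.0118 mA.
In the active region I_C = β·I_B = 200 × 0.0118 = 2.37 mA.
Collector loop: V_CE = V_CC − I_C·R_C = 22 − 2.37×3.9 = 12.8 V.
Since V_CE = 12.8 V > V_CE(sat) ≈ 0.2 V, the transistor is in the active region as assumed.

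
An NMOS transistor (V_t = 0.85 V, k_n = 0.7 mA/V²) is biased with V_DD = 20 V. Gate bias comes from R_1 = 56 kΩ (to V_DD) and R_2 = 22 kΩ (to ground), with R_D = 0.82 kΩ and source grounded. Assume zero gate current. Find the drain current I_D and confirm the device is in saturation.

I_D ≈ 8 mA

V_G = V_DD·R_2/(R_1+R_2) = 20×22/78 = 5.64 V. With the source grounded, V_GS = V_G = 5.64 V.
Assume saturation: I_D = (k_n/2)(V_GS − V_t)² = (0.7/2)×(5.64 − 0.85)² = 0.35×4.79² = 8.03 mA.
V_DS = V_DD − I_D·R_D = 20 − 8.03×0.82 = 13.4 V.
Saturation requires V_DS ≥ V_GS − V_t = 4.79 V; 13.4 ≥ 4.79 ✓.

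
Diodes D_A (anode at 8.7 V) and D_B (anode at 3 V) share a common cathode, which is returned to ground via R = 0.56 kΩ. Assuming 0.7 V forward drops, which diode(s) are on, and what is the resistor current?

Assume both conduct. Then node N would need to be at both 8.7−0.7 = 8 V and 3−0.7 = 2.3 V, which is impossible.
Assume only D_A conducts: V_N = 8.7 − 0.7 = 8 V, so I_R = 8/0.56 = 14.3 mA.
Check D_B: its anode-to-cathode voltage is 3 − 8 = -5 V < 0.7 V, so it is off. The assumption is consistent.

Only D_A conducts; I_R ≈ 14 mA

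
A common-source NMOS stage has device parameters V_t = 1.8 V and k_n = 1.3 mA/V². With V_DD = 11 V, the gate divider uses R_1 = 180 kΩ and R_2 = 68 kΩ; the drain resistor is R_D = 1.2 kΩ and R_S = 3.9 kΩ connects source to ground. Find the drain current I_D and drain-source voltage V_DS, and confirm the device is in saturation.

V_G = V_DD·R_2/(R_1+R_2) = 11×68/248 = 3.02 V.
Assume saturation: I_D = (k_n/2)(V_GS − V_t)² with V_GS = V_G − I_D·R_S = 3.02 − 3.9·I_D.
Substituting gives 9.89·I_D² − 7.17·I_D + 0.961 = 0, with roots I_D = 0.178 or 0.547 mA.
The root I_D = 0.547 mA gives V_GS = 0.883 V ≤ V_t, so take I_D = 0.178 mA.
Then V_GS = 2.32 V and V_DS = V_DD − I_D(R_D+R_S) = 11 − 0.178×5.1 = 10.1 V.
Saturation requires V_DS ≥ V_GS − V_t = 0.523 V; 10.1 ≥ 0.523 ✓.

I_D ≈ 0.18 mA, V_DS ≈ 10 V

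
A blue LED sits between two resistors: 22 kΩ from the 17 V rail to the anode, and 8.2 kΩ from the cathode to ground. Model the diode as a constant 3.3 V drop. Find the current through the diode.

I ≈ 0.45 mA

The two resistors are in series with the diode, so KVL gives 17 = I·22 + 3.3 + I·8.2.
I = (17 − 3.3) / (22 + 8.2) kΩ = 13.7 / 30.2 = 0.454 mA.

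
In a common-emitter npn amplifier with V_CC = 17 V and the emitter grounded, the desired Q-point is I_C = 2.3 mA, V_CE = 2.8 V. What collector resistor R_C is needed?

R_C ≈ 6.2 kΩ

Collector loop: V_CC = I_C·R_C + V_CE.
R_C = (V_CC − V_CE)/I_C = (17 − 2.8)/2.3 = 6.17 kΩ.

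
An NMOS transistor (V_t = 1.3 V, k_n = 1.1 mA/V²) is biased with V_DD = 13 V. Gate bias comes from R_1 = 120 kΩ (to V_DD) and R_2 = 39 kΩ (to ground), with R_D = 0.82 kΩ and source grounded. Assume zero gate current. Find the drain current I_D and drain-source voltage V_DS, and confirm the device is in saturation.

V_G = V_DD·R_2/(R_1+R_2) = 13×39/159 = 3.19 V. With the source grounded, V_GS = V_G = 3.19 V.
Assume saturation: I_D = (k_n/2)(V_GS − V_t)² = (1.1/2)×(3.19 − 1.3)² = 0.55×1.89² = 1.96 mA.
V_DS = V_DD − I_D·R_D = 13 − 1.96×0.82 = 11.4 V.
Saturation requires V_DS ≥ V_GS − V_t = 1.89 V; 11.4 ≥ 1.89 ✓.

I_D ≈ 2 mA, V_DS ≈ 11 V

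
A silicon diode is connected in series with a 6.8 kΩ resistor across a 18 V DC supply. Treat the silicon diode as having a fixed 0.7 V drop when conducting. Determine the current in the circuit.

KVL around the loop: 18 = V_D + I·R = 0.7 + I × 6.8 kΩ.
So I = (18 − 0.7) / 6.8 kΩ = 17.3 / 6.8 = 2.54 mA.

I ≈ 2.5 mA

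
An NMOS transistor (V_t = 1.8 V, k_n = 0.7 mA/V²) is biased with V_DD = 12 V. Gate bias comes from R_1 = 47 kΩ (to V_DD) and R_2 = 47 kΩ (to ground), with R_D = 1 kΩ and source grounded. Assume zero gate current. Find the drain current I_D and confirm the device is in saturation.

I_D ≈ 6.2 mA

V_G = V_DD·R_2/(R_1+R_2) = 12×47/94 = 6 V. With the source grounded, V_GS = V_G = 6 V.
Assume saturation: I_D = (k_n/2)(V_GS − V_t)² = (0.7/2)×(6 − 1.8)² = 0.35×4.2² = 6.17 mA.
V_DS = V_DD − I_D·R_D = 12 − 6.17×1 = 5.83 V.
Saturation requires V_DS ≥ V_GS − V_t = 4.2 V; 5.83 ≥ 4.2 ✓.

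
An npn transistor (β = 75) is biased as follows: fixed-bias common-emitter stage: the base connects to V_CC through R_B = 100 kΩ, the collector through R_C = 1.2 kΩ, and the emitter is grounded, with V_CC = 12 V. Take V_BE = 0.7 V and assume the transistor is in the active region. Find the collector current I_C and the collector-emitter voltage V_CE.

Base loop: V_CC = I_B·R_B + V_BE, so I_B = (12 − 0.7)/100 kΩ = 0.113 mA.
In the active region I_C = β·I_B = 75 × 0.113 = 8.47 mA.
Collector loop: V_CE = V_CC − I_C·R_C = 12 − 8.47×1.2 = 1.83 V.
Since V_CE = 1.83 V > V_CE(sat) ≈ 0.2 V, the transistor is in the active region as assumed.

I_C ≈ 8.5 mA, V_CE ≈ 1.8 V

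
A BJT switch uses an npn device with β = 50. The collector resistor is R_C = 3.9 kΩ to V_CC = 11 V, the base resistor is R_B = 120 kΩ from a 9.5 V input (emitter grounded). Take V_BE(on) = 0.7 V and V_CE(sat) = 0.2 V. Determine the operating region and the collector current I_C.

Assume active: I_B = (9.5 − 0.7)/120 = 0.0733 mA, giving I_C = β·I_B = 3.67 mA.
But then V_CE = 11 − 3.67×3.9 = -3.3 V < V_CE(sat) = 0.2 V — impossible in the active region.
So the transistor is saturated. With V_CE = 0.2 V, I_C = (V_CC − 0.2)/R_C = 10.8/3.9 = 2.77 mA.
Check: β·I_B = 3.67 mA > I_C = 2.77 mA, confirming saturation.

saturation; I_C ≈ 2.8 mA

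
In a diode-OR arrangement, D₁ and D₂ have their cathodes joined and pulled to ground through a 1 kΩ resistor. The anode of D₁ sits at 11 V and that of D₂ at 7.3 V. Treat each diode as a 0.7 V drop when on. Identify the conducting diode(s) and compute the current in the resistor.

Only D₁ conducts; I_R ≈ 10 mA

Assume both conduct. Then node N would need to be at both 11−0.7 = 10.3 V and 7.3−0.7 = 6.6 V, which is impossible.
Assume only D₁ conducts: V_N = 11 − 0.7 = 10.3 V, so I_R = 10.3/1 = 10.3 mA.
Check D₂: its anode-to-cathode voltage is 7.3 − 10.3 = -3 V < 0.7 V, so it is off. The assumption is consistent.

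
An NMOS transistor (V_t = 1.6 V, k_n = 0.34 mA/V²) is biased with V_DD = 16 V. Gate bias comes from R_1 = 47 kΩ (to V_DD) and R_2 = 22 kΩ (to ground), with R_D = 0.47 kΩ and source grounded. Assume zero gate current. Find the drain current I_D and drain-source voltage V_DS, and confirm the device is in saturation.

V_G = V_DD·R_2/(R_1+R_2) = 16×22/69 = 5.1 V. With the source grounded, V_GS = V_G = 5.1 V.
Assume saturation: I_D = (k_n/2)(V_GS − V_t)² = (0.34/2)×(5.1 − 1.6)² = 0.17×3.5² = 2.08 mA.
V_DS = V_DD − I_D·R_D = 16 − 2.08×0.47 = 15 V.
Saturation requires V_DS ≥ V_GS − V_t = 3.5 V; 15 ≥ 3.5 ✓.

I_D ≈ 2.1 mA, V_DS ≈ 15 V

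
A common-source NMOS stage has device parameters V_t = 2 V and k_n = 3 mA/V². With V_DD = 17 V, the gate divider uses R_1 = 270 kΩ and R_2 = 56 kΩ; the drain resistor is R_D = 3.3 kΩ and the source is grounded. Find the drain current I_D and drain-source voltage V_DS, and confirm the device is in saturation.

V_G = V_DD·R_2/(R_1+R_2) = 17×56/326 = 2.92 V. With the source grounded, V_GS = V_G = 2.92 V.
Assume saturation: I_D = (k_n/2)(V_GS − V_t)² = (3/2)×(2.92 − 2)² = 1.5×0.92² = 1.27 mA.
V_DS = V_DD − I_D·R_D = 17 − 1.27×3.3 = 12.8 V.
Saturation requires V_DS ≥ V_GS − V_t = 0.92 V; 12.8 ≥ 0.92 ✓.

I_D ≈ 1.3 mA, V_DS ≈ 13 V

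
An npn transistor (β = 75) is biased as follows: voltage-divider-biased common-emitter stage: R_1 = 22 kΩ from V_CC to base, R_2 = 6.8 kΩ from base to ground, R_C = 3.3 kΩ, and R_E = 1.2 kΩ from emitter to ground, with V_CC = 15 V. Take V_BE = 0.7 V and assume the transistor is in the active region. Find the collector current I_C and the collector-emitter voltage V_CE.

I_C ≈ 2.2 mA, V_CE ≈ 5 V

Thevenize the base divider: V_Th = V_CC·R_2/(R_1+R_2) = 15×6.8/28.8 = 3.54 V, R_Th = R_1‖R_2 = 5.19 kΩ.
Base-emitter loop: V_Th = I_B·R_Th + V_BE + (β+1)I_B·R_E, so I_B = (3.54 − 0.7) / (5.19 + 76×1.2) = 0.0295 mA.
I_C = β·I_B = 75×0.0295 = 2.21 mA, and I_E = (β+1)I_B = 2.24 mA.
V_CE = V_CC − I_C·R_C − I_E·R_E = 15 − 2.21×3.3 − 2.24×1.2 = 5.02 V.
V_CE = 5.02 V > 0.2 V confirms active-region operation.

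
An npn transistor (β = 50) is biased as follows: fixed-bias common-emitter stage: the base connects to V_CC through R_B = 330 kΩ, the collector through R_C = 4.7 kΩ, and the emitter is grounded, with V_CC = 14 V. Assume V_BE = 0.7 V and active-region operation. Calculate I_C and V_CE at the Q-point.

Base loop: V_CC = I_B·R_B + V_BE, so I_B = (14 − 0.7)/330 kΩ = 0.0403 mA.
In the active region I_C = β·I_B = 50 × 0.0403 = 2.02 mA.
Collector loop: V_CE = V_CC − I_C·R_C = 14 − 2.02×4.7 = 4.53 V.
Since V_CE = 4.53 V > V_CE(sat) ≈ 0.2 V, the transistor is in the active region as assumed.

I_C ≈ 2 mA, V_CE ≈ 4.5 V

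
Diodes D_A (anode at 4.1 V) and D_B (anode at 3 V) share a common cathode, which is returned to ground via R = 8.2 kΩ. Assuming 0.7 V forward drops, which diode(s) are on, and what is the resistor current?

Assume both conduct. Then node N would need to be at both 4.1−0.7 = 3.4 V and 3−0.7 = 2.3 V, which is impossible.
Assume only D_A conducts: V_N = 4.1 − 0.7 = 3.4 V, so I_R = 3.4/8.2 = 0.415 mA.
Check D_B: its anode-to-cathode voltage is 3 − 3.4 = -0.4 V < 0.7 V, so it is off. The assumption is consistent.

Only D_A conducts; I_R ≈ 0.41 mA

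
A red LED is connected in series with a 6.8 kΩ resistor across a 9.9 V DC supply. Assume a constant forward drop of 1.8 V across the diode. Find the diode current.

KVL around the loop: 9.9 = V_D + I·R = 1.8 + I × 6.8 kΩ.
So I = (9.9 − 1.8) / 6.8 kΩ = 8.1 / 6.8 = 1.19 mA.

I ≈ 1.2 mA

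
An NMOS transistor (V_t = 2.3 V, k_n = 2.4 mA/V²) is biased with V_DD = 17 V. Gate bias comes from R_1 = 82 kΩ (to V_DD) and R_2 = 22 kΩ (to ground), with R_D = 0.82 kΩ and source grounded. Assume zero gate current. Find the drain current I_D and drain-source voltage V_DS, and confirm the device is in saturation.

V_G = V_DD·R_2/(R_1+R_2) = 17×22/104 = 3.6 V. With the source grounded, V_GS = V_G = 3.6 V.
Assume saturation: I_D = (k_n/2)(V_GS − V_t)² = (2.4/2)×(3.6 − 2.3)² = 1.2×1.3² = 2.02 mA.
V_DS = V_DD − I_D·R_D = 17 − 2.02×0.82 = 15.3 V.
Saturation requires V_DS ≥ V_GS − V_t = 1.3 V; 15.3 ≥ 1.3 ✓.

I_D ≈ 2 mA, V_DS ≈ 15 V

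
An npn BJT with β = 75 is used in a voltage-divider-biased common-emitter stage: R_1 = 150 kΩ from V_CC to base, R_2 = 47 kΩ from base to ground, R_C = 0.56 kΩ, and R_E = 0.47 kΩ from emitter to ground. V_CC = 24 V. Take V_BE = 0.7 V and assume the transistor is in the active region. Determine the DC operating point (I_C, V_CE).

I_C ≈ 5.3 mA, V_CE ≈ 19 V

Thevenize the base divider: V_Th = V_CC·R_2/(R_1+R_2) = 24×47/197 = 5.73 V, R_Th = R_1‖R_2 = 35.8 kΩ.
Base-emitter loop: V_Th = I_B·R_Th + V_BE + (β+1)I_B·R_E, so I_B = (5.73 − 0.7) / (35.8 + 76×0.47) = 0.0703 mA.
I_C = β·I_B = 75×0.0703 = 5.27 mA, and I_E = (β+1)I_B = 5.34 mA.
V_CE = V_CC − I_C·R_C − I_E·R_E = 24 − 5.27×0.56 − 5.34×0.47 = 18.5 V.
V_CE = 18.5 V > 0.2 V confirms active-region operation.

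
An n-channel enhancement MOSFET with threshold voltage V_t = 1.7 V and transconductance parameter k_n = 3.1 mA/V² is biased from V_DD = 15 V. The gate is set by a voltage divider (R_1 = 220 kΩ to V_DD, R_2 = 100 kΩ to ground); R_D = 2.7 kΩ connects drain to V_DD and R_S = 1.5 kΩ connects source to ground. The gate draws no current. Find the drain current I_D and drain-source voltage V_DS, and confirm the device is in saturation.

V_G = V_DD·R_2/(R_1+R_2) = 15×100/320 = 4.69 V.
Assume saturation: I_D = (k_n/2)(V_GS − V_t)² with V_GS = V_G − I_D·R_S = 4.69 − 1.5·I_D.
Substituting gives 3.49·I_D² − 14.9·I_D + 13.8 = 0, with roots I_D = 1.37 or 2.9 mA.
The root I_D = 2.9 mA gives V_GS = 0.331 V ≤ V_t, so take I_D = 1.37 mA.
Then V_GS = 2.64 V and V_DS = V_DD − I_D(R_D+R_S) = 15 − 1.37×4.2 = 9.26 V.
Saturation requires V_DS ≥ V_GS − V_t = 0.939 V; 9.26 ≥ 0.939 ✓.

I_D ≈ 1.4 mA, V_DS ≈ 9.3 V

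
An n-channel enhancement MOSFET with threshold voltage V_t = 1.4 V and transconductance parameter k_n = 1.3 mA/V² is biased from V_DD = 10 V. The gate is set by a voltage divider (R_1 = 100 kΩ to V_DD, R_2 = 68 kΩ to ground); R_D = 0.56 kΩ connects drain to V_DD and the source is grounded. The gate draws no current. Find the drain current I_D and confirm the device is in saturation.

I_D ≈ 4.6 mA

V_G = V_DD·R_2/(R_1+R_2) = 10×68/168 = 4.05 V. With the source grounded, V_GS = V_G = 4.05 V.
Assume saturation: I_D = (k_n/2)(V_GS − V_t)² = (1.3/2)×(4.05 − 1.4)² = 0.65×2.65² = 4.56 mA.
V_DS = V_DD − I_D·R_D = 10 − 4.56×0.56 = 7.45 V.
Saturation requires V_DS ≥ V_GS − V_t = 2.65 V; 7.45 ≥ 2.65 ✓.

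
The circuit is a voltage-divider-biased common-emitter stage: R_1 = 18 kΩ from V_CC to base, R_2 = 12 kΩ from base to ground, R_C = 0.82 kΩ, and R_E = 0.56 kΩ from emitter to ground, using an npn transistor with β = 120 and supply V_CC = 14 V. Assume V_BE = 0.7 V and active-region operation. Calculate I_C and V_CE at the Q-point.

Thevenize the base divider: V_Th = V_CC·R_2/(R_1+R_2) = 14×12/30 = 5.6 V, R_Th = R_1‖R_2 = 7.2 kΩ.
Base-emitter loop: V_Th = I_B·R_Th + V_BE + (β+1)I_B·R_E, so I_B = (5.6 − 0.7) / (7.2 + 121×0.56) = 0.0654 mA.
I_C = β·I_B = 120×0.0654 = 7.84 mA, and I_E = (β+1)I_B = 7.91 mA.
V_CE = V_CC − I_C·R_C − I_E·R_E = 14 − 7.84×0.82 − 7.91×0.56 = 3.14 V.
V_CE = 3.14 V > 0.2 V confirms active-region operation.

I_C ≈ 7.8 mA, V_CE ≈ 3.1 V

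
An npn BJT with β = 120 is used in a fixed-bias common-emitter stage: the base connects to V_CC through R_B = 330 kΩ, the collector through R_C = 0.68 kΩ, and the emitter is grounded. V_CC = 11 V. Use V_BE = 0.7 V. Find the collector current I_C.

I_C ≈ 3.7 mA

Base loop: V_CC = I_B·R_B + V_BE, so I_B = (11 − 0.7)/330 kΩ = 0.0312 mA.
In the active region I_C = β·I_B = 120 × 0.0312 = 3.75 mA.
Collector loop: V_CE = V_CC − I_C·R_C = 11 − 3.75×0.68 = 8.45 V.
Since V_CE = 8.45 V > V_CE(sat) ≈ 0.2 V, the transistor is in the active region as assumed.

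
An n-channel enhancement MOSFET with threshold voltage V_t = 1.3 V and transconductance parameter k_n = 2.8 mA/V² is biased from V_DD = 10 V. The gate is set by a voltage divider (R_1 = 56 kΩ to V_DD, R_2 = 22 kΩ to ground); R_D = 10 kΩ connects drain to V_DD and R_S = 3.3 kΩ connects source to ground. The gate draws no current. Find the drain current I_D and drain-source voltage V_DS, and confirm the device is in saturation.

I_D ≈ 0.32 mA, V_DS ≈ 5.8 V

V_G = V_DD·R_2/(R_1+R_2) = 10×22/78 = 2.82 V.
Assume saturation: I_D = (k_n/2)(V_GS − V_t)² with V_GS = V_G − I_D·R_S = 2.82 − 3.3·I_D.
Substituting gives 15.2·I_D² − 15·I_D + 3.24 = 0, with roots I_D = 0.317 or 0.67 mA.
The root I_D = 0.67 mA gives V_GS = 0.608 V ≤ V_t, so take I_D = 0.317 mA.
Then V_GS = 1.78 V and V_DS = V_DD − I_D(R_D+R_S) = 10 − 0.317×13.3 = 5.79 V.
Saturation requires V_DS ≥ V_GS − V_t = 0.476 V; 5.79 ≥ 0.476 ✓.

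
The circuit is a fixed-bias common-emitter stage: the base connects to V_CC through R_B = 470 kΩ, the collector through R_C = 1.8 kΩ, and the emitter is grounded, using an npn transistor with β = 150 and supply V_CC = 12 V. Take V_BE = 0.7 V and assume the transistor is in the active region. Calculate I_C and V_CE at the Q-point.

I_C ≈ 3.6 mA, V_CE ≈ 5.5 V

Base loop: V_CC = I_B·R_B + V_BE, so I_B = (12 − 0.7)/470 kΩ = 0.024 mA.
In the active region I_C = β·I_B = 150 × 0.024 = 3.61 mA.
Collector loop: V_CE = V_CC − I_C·R_C = 12 − 3.61×1.8 = 5.51 V.
Since V_CE = 5.51 V > V_CE(sat) ≈ 0.2 V, the transistor is in the active region as assumed.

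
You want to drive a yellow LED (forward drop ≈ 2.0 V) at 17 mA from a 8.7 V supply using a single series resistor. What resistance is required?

The resistor drops V_S − V_D = 8.7 − 2.0 = 6.7 V at 17 mA.
R = 6.7 V / 17 mA = 0.394 kΩ.

R ≈ 0.39 kΩ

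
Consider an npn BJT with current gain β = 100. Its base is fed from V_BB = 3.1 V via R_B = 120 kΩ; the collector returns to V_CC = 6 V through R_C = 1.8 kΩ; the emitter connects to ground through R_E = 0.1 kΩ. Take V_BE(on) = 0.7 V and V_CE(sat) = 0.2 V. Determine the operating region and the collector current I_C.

active; I_C ≈ 1.8 mA

Assume active. Base-emitter loop: I_B = (V_BB − V_BE)/(R_B + (β+1)R_E) = (3.1 − 0.7)/(120 + 101×0.1) = 0.0184 mA.
I_C = β·I_B = 100×0.0184 = 1.84 mA.
V_CE = V_CC − I_C·R_C − I_E·R_E = 6 − 1.84×1.8 − 1.86×0.1 = 2.49 V > V_CE(sat), so the active-region assumption holds.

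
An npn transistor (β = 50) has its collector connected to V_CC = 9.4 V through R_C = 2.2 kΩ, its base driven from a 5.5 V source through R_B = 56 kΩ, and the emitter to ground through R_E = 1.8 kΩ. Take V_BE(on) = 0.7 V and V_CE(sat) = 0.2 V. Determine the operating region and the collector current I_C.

active; I_C ≈ 1.6 mA

Assume active. Base-emitter loop: I_B = (V_BB − V_BE)/(R_B + (β+1)R_E) = (5.5 − 0.7)/(56 + 51×1.8) = 0.0325 mA.
I_C = β·I_B = 50×0.0325 = 1.62 mA.
V_CE = V_CC − I_C·R_C − I_E·R_E = 9.4 − 1.62×2.2 − 1.66×1.8 = 2.85 V > V_CE(sat), so the active-region assumption holds.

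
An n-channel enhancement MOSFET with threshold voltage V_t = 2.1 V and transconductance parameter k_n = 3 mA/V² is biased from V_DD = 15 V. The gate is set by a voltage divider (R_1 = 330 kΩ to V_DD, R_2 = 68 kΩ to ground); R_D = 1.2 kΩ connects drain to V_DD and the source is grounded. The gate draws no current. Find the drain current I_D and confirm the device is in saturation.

I_D ≈ 0.32 mA

V_G = V_DD·R_2/(R_1+R_2) = 15×68/398 = 2.56 V. With the source grounded, V_GS = V_G = 2.56 V.
Assume saturation: I_D = (k_n/2)(V_GS − V_t)² = (3/2)×(2.56 − 2.1)² = 1.5×0.463² = 0.321 mA.
V_DS = V_DD − I_D·R_D = 15 − 0.321×1.2 = 14.6 V.
Saturation requires V_DS ≥ V_GS − V_t = 0.463 V; 14.6 ≥ 0.463 ✓.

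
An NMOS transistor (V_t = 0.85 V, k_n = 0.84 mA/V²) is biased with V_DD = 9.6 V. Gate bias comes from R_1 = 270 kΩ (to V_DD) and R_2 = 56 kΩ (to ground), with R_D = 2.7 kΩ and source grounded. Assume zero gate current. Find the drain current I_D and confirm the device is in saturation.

I_D ≈ 0.27 mA

V_G = V_DD·R_2/(R_1+R_2) = 9.6×56/326 = 1.65 V. With the source grounded, V_GS = V_G = 1.65 V.
Assume saturation: I_D = (k_n/2)(V_GS − V_t)² = (0.84/2)×(1.65 − 0.85)² = 0.42×0.799² = 0.268 mA.
V_DS = V_DD − I_D·R_D = 9.6 − 0.268×2.7 = 8.88 V.
Saturation requires V_DS ≥ V_GS − V_t = 0.799 V; 8.88 ≥ 0.799 ✓.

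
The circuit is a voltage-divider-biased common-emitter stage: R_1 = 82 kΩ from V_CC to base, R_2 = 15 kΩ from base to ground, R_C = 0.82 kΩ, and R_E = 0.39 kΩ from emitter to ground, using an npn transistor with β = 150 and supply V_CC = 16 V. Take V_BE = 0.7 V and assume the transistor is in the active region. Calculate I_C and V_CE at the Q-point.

Thevenize the base divider: V_Th = V_CC·R_2/(R_1+R_2) = 16×15/97 = 2.47 V, R_Th = R_1‖R_2 = 12.7 kΩ.
Base-emitter loop: V_Th = I_B·R_Th + V_BE + (β+1)I_B·R_E, so I_B = (2.47 − 0.7) / (12.7 + 151×0.39) = 0.0248 mA.
I_C = β·I_B = 150×0.0248 = 3.72 mA, and I_E = (β+1)I_B = 3.74 mA.
V_CE = V_CC − I_C·R_C − I_E·R_E = 16 − 3.72×0.82 − 3.74×0.39 = 11.5 V.
V_CE = 11.5 V > 0.2 V confirms active-region operation.

I_C ≈ 3.7 mA, V_CE ≈ 11 V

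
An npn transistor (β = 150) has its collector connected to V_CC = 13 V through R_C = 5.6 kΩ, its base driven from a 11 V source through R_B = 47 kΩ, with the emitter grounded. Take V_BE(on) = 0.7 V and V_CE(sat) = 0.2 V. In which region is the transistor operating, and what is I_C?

saturation; I_C ≈ 2.3 mA

Assume active: I_B = (11 − 0.7)/47 = 0.219 mA, giving I_C = β·I_B = 32.9 mA.
But then V_CE = 13 − 32.9×5.6 = -171 V < V_CE(sat) = 0.2 V — impossible in the active region.
So the transistor is saturated. With V_CE = 0.2 V, I_C = (V_CC − 0.2)/R_C = 12.8/5.6 = 2.29 mA.
Check: β·I_B = 32.9 mA > I_C = 2.29 mA, confirming saturation.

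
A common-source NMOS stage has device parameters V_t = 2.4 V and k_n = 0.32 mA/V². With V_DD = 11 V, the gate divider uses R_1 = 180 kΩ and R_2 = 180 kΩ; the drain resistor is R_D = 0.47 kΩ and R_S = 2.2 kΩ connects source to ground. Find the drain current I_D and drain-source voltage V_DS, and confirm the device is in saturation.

I_D ≈ 0.56 mA, V_DS ≈ 9.5 V

V_G = V_DD·R_2/(R_1+R_2) = 11×180/360 = 5.5 V.
Assume saturation: I_D = (k_n/2)(V_GS − V_t)² with V_GS = V_G − I_D·R_S = 5.5 − 2.2·I_D.
Substituting gives 0.774·I_D² − 3.18·I_D + 1.54 = 0, with roots I_D = 0.559 or 3.55 mA.
The root I_D = 3.55 mA gives V_GS = -2.31 V ≤ V_t, so take I_D = 0.559 mA.
Then V_GS = 4.27 V and V_DS = V_DD − I_D(R_D+R_S) = 11 − 0.559×2.67 = 9.51 V.
Saturation requires V_DS ≥ V_GS − V_t = 1.87 V; 9.51 ≥ 1.87 ✓.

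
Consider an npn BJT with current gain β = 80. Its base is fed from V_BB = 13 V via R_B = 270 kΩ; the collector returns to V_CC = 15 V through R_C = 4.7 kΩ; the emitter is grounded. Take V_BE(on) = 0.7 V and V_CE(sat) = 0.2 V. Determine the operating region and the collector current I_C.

Assume active: I_B = (13 − 0.7)/270 = 0.0456 mA, giving I_C = β·I_B = 3.64 mA.
But then V_CE = 15 − 3.64×4.7 = -2.13 V < V_CE(sat) = 0.2 V — impossible in the active region.
So the transistor is saturated. With V_CE = 0.2 V, I_C = (V_CC − 0.2)/R_C = 14.8/4.7 = 3.15 mA.
Check: β·I_B = 3.64 mA > I_C = 3.15 mA, confirming saturation.

saturation; I_C ≈ 3.1 mA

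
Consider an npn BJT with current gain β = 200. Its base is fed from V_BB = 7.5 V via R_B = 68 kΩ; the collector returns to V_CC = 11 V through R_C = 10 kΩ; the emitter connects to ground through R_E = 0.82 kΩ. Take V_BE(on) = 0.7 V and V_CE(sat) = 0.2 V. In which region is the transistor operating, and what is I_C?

saturation; I_C ≈ 0.99 mA

Assume active: I_B = (7.5 − 0.7)/(68 + 201×0.82) = 0.0292 mA, I_C = β·I_B = 5.84 mA.
Then V_CE = 11 − 5.84×10 − 5.87×0.82 = -52.2 V < 0.2 V — the active assumption fails.
Re-solve with V_CE = 0.2 V. KCL at the emitter: V_E/R_E = (V_BB−0.7−V_E)/R_B + (V_CC−0.2−V_E)/R_C, giving V_E = 0.884 V.
I_C = (V_CC − 0.2 − V_E)/R_C = (10.8 − 0.884)/10 = 0.992 mA.
Check: I_B = (6.8 − 0.884)/68 = 0.087 mA, and β·I_B = 17.4 mA > I_C, confirming saturation.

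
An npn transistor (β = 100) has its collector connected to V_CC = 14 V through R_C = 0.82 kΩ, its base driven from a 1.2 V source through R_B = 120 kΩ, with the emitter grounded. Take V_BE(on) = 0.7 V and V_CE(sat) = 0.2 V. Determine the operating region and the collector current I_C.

Assume active. Base-emitter loop: I_B = (V_BB − V_BE)/R_B = (1.2 − 0.7)/120 = 0.00417 mA.
I_C = β·I_B = 100×0.00417 = 0.417 mA.
V_CE = V_CC − I_C·R_C = 14 − 0.417×0.82 = 13.7 V > V_CE(sat), so the active-region assumption holds.

active; I_C ≈ 0.42 mA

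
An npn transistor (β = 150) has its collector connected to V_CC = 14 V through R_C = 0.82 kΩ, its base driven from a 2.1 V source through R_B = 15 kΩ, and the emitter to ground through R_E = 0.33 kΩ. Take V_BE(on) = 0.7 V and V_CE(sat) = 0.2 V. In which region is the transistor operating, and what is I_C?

active; I_C ≈ 3.2 mA

Assume active. Base-emitter loop: I_B = (V_BB − V_BE)/(R_B + (β+1)R_E) = (2.1 − 0.7)/(15 + 151×0.33) = 0.0216 mA.
I_C = β·I_B = 150×0.0216 = 3.24 mA.
V_CE = V_CC − I_C·R_C − I_E·R_E = 14 − 3.24×0.82 − 3.26×0.33 = 10.3 V > V_CE(sat), so the active-region assumption holds.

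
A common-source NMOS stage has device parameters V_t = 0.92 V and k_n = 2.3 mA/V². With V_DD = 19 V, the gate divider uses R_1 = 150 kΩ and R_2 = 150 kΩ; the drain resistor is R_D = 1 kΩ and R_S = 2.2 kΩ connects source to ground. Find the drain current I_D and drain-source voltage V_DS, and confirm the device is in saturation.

I_D ≈ 3.1 mA, V_DS ≈ 8.9 V

V_G = V_DD·R_2/(R_1+R_2) = 19×150/300 = 9.5 V.
Assume saturation: I_D = (k_n/2)(V_GS − V_t)² with V_GS = V_G − I_D·R_S = 9.5 − 2.2·I_D.
Substituting gives 5.57·I_D² − 44.4·I_D + 84.7 = 0, with roots I_D = 3.15 or 4.83 mA.
The root I_D = 4.83 mA gives V_GS = -1.13 V ≤ V_t, so take I_D = 3.15 mA.
Then V_GS = 2.57 V and V_DS = V_DD − I_D(R_D+R_S) = 19 − 3.15×3.2 = 8.93 V.
Saturation requires V_DS ≥ V_GS − V_t = 1.65 V; 8.93 ≥ 1.65 ✓.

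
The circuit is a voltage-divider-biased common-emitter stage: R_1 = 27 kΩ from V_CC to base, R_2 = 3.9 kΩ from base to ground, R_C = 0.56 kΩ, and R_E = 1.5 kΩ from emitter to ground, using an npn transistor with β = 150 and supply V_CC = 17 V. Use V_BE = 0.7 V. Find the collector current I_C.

I_C ≈ 0.94 mA

Thevenize the base divider: V_Th = V_CC·R_2/(R_1+R_2) = 17×3.9/30.9 = 2.15 V, R_Th = R_1‖R_2 = 3.41 kΩ.
Base-emitter loop: V_Th = I_B·R_Th + V_BE + (β+1)I_B·R_E, so I_B = (2.15 − 0.7) / (3.41 + 151×1.5) = 0.00629 mA.
I_C = β·I_B = 150×0.00629 = 0.943 mA, and I_E = (β+1)I_B = 0.949 mA.
V_CE = V_CC − I_C·R_C − I_E·R_E = 17 − 0.943×0.56 − 0.949×1.5 = 15 V.
V_CE = 15 V > 0.2 V confirms active-region operation.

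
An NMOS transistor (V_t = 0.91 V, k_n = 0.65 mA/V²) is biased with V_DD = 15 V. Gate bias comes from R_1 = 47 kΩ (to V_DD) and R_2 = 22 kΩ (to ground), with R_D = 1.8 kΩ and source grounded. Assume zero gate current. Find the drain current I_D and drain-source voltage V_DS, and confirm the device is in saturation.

V_G = V_DD·R_2/(R_1+R_2) = 15×22/69 = 4.78 V. With the source grounded, V_GS = V_G = 4.78 V.
Assume saturation: I_D = (k_n/2)(V_GS − V_t)² = (0.65/2)×(4.78 − 0.91)² = 0.325×3.87² = 4.87 mA.
V_DS = V_DD − I_D·R_D = 15 − 4.87×1.8 = 6.23 V.
Saturation requires V_DS ≥ V_GS − V_t = 3.87 V; 6.23 ≥ 3.87 ✓.

I_D ≈ 4.9 mA, V_DS ≈ 6.2 V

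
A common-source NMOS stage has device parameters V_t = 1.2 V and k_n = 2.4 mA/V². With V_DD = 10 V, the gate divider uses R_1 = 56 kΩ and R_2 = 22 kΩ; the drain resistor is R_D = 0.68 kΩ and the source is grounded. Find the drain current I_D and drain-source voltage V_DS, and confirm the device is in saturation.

I_D ≈ 3.2 mA, V_DS ≈ 7.9 V

V_G = V_DD·R_2/(R_1+R_2) = 10×22/78 = 2.82 V. With the source grounded, V_GS = V_G = 2.82 V.
Assume saturation: I_D = (k_n/2)(V_GS − V_t)² = (2.4/2)×(2.82 − 1.2)² = 1.2×1.62² = 3.15 mA.
V_DS = V_DD − I_D·R_D = 10 − 3.15×0.68 = 7.86 V.
Saturation requires V_DS ≥ V_GS − V_t = 1.62 V; 7.86 ≥ 1.62 ✓.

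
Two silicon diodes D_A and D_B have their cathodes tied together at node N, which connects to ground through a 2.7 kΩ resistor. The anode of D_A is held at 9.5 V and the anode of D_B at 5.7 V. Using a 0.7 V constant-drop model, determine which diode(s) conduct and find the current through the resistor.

Assume both conduct. Then node N would need to be at both 9.5−0.7 = 8.8 V and 5.7−0.7 = 5 V, which is impossible.
Assume only D_A conducts: V_N = 9.5 − 0.7 = 8.8 V, so I_R = 8.8/2.7 = 3.26 mA.
Check D_B: its anode-to-cathode voltage is 5.7 − 8.8 = -3.1 V < 0.7 V, so it is off. The assumption is consistent.

Only D_A conducts; I_R ≈ 3.3 mA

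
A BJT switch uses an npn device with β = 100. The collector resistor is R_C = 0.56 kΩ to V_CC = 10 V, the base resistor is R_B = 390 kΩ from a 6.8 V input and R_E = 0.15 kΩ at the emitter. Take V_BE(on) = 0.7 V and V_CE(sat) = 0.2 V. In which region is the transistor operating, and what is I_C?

active; I_C ≈ 1.5 mA

Assume active. Base-emitter loop: I_B = (V_BB − V_BE)/(R_B + (β+1)R_E) = (6.8 − 0.7)/(390 + 101×0.15) = 0.0151 mA.
I_C = β·I_B = 100×0.0151 = 1.51 mA.
V_CE = V_CC − I_C·R_C − I_E·R_E = 10 − 1.51×0.56 − 1.52×0.15 = 8.93 V > V_CE(sat), so the active-region assumption holds.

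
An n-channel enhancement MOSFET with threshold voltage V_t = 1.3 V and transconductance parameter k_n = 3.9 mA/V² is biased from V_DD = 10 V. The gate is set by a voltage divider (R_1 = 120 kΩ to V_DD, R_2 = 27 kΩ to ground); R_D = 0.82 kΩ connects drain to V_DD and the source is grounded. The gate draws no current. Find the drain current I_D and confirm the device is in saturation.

V_G = V_DD·R_2/(R_1+R_2) = 10×27/147 = 1.84 V. With the source grounded, V_GS = V_G = 1.84 V.
Assume saturation: I_D = (k_n/2)(V_GS − V_t)² = (3.9/2)×(1.84 − 1.3)² = 1.95×0.537² = 0.562 mA.
V_DS = V_DD − I_D·R_D = 10 − 0.562×0.82 = 9.54 V.
Saturation requires V_DS ≥ V_GS − V_t = 0.537 V; 9.54 ≥ 0.537 ✓.

I_D ≈ 0.56 mA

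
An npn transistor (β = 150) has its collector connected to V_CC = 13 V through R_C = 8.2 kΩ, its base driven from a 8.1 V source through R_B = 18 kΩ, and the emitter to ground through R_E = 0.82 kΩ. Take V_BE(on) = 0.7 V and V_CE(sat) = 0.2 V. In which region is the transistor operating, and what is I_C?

saturation; I_C ≈ 1.4 mA

Assume active: I_B = (8.1 − 0.7)/(18 + 151×0.82) = 0.0522 mA, I_C = β·I_B = 7.83 mA.
Then V_CE = 13 − 7.83×8.2 − 7.88×0.82 = -57.6 V < 0.2 V — the active assumption fails.
Re-solve with V_CE = 0.2 V. KCL at the emitter: V_E/R_E = (V_BB−0.7−V_E)/R_B + (V_CC−0.2−V_E)/R_C, giving V_E = 1.41 V.
I_C = (V_CC − 0.2 − V_E)/R_C = (12.8 − 1.41)/8.2 = 1.39 mA.
Check: I_B = (7.4 − 1.41)/18 = 0.333 mA, and β·I_B = 49.9 mA > I_C, confirming saturation.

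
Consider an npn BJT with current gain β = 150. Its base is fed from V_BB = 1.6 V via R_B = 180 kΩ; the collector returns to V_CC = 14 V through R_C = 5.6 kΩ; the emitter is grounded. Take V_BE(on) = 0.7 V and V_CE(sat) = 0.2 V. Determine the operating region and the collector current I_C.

Assume active. Base-emitter loop: I_B = (V_BB − V_BE)/R_B = (1.6 − 0.7)/180 = 0.005 mA.
I_C = β·I_B = 150×0.005 = 0.75 mA.
V_CE = V_CC − I_C·R_C = 14 − 0.75×5.6 = 9.8 V > V_CE(sat), so the active-region assumption holds.

active; I_C ≈ 0.75 mA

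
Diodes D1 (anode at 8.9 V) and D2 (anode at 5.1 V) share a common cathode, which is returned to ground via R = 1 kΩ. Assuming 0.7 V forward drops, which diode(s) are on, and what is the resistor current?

Assume both conduct. Then node N would need to be at both 8.9−0.7 = 8.2 V and 5.1−0.7 = 4.4 V, which is impossible.
Assume only D1 conducts: V_N = 8.9 − 0.7 = 8.2 V, so I_R = 8.2/1 = 8.2 mA.
Check D2: its anode-to-cathode voltage is 5.1 − 8.2 = -3.1 V < 0.7 V, so it is off. The assumption is consistent.

Only D1 conducts; I_R ≈ 8.2 mA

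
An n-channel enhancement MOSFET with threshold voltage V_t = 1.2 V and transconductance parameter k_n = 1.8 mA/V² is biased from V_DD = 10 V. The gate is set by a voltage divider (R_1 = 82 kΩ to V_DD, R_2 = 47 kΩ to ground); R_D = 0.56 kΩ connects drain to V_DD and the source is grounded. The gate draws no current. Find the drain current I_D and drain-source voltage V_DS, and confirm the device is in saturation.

V_G = V_DD·R_2/(R_1+R_2) = 10×47/129 = 3.64 V. With the source grounded, V_GS = V_G = 3.64 V.
Assume saturation: I_D = (k_n/2)(V_GS − V_t)² = (1.8/2)×(3.64 − 1.2)² = 0.9×2.44² = 5.37 mA.
V_DS = V_DD − I_D·R_D = 10 − 5.37×0.56 = 6.99 V.
Saturation requires V_DS ≥ V_GS − V_t = 2.44 V; 6.99 ≥ 2.44 ✓.

I_D ≈ 5.4 mA, V_DS ≈ 7 V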